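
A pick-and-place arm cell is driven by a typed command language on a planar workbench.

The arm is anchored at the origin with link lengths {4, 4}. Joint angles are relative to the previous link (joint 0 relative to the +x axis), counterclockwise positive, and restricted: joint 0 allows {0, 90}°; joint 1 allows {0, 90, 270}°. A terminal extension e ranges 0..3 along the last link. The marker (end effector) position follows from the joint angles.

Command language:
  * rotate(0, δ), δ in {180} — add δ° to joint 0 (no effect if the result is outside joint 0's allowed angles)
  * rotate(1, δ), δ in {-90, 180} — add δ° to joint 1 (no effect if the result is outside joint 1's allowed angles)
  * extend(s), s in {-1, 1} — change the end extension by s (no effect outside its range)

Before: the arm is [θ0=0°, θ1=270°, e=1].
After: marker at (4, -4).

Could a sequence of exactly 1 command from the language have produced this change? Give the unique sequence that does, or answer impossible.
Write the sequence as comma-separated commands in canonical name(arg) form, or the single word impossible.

begin: [θ0=0°, θ1=270°, e=1]
[1] after extend(-1): [θ0=0°, θ1=270°, e=0]
uniquely the one of 5 1-step routes that fits.

extend(-1)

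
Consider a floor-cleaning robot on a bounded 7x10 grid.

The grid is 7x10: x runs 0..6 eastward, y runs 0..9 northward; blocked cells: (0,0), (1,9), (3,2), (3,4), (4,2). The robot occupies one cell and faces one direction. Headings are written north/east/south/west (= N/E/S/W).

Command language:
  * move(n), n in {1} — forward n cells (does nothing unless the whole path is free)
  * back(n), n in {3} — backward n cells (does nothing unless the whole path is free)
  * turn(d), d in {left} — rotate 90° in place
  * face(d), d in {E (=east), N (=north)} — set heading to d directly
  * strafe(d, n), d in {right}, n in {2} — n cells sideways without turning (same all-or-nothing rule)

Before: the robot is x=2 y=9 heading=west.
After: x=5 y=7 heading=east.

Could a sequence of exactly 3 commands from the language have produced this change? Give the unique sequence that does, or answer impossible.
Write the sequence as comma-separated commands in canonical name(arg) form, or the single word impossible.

back(3), face(E), strafe(right, 2)

key: cell and facing (now E) both changed — the 3 commands mix motion and turning
begin: x=2 y=9 heading=west
1. back(3) → x=5 y=9 heading=west
2. face(E) → x=5 y=9 heading=east
3. strafe(right, 2) → x=5 y=7 heading=east
no rival 3-sequence matches.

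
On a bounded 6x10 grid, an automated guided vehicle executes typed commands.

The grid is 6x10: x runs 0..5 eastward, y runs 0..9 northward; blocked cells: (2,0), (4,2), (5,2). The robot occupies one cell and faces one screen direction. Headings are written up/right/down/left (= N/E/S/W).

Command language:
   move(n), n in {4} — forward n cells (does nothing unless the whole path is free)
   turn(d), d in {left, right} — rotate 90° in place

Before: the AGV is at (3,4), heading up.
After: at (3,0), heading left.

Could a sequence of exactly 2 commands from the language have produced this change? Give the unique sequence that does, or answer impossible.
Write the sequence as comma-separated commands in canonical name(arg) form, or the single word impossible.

no 2-step route produces this change.

impossible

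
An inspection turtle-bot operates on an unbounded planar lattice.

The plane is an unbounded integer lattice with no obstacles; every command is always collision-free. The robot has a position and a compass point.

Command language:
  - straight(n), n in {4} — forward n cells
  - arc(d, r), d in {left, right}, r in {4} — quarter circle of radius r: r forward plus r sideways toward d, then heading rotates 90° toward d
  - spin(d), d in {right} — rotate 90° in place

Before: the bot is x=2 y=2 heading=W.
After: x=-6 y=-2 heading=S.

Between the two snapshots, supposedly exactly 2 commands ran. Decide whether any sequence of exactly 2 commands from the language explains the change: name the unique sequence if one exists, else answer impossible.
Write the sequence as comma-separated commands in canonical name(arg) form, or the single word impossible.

straight(4), arc(left, 4)

key: running arc(left, 4) before straight(4) would end elsewhere — order is forced
begin: x=2 y=2 heading=W
step 1 (straight(4)): x=-2 y=2 heading=W
step 2 (arc(left, 4)): x=-6 y=-2 heading=S
all 16 alternatives checked — unique.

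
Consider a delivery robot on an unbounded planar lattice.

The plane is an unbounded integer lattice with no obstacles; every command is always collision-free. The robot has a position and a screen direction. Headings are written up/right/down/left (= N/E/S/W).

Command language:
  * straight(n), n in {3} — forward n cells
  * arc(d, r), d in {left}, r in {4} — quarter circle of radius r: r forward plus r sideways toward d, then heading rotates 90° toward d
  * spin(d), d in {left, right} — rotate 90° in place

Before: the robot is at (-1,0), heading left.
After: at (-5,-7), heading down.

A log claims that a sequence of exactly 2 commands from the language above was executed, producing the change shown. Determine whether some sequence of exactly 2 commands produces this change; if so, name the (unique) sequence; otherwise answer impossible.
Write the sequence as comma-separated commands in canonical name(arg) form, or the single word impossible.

arc(left, 4), straight(3)

key: running straight(3) before arc(left, 4) would end elsewhere — order is forced
begin: at (-1,0), heading left
t=1 arc(left, 4) ⇒ at (-5,-4), heading down
t=2 straight(3) ⇒ at (-5,-7), heading down
no other 2-command option fits: unique.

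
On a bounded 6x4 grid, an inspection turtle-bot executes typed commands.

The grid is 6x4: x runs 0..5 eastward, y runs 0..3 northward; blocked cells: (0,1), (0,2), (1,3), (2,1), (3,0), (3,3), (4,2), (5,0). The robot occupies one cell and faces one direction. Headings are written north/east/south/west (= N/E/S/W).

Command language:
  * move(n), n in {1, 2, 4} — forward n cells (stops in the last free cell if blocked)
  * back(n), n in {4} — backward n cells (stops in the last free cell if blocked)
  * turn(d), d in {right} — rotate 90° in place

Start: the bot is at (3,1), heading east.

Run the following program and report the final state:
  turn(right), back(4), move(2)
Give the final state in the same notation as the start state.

at (3,1), heading south

t0: at (3,1), heading east
[1] after turn(right): at (3,1), heading south
[2] after back(4): at (3,2), heading south
[3] after move(2): at (3,1), heading south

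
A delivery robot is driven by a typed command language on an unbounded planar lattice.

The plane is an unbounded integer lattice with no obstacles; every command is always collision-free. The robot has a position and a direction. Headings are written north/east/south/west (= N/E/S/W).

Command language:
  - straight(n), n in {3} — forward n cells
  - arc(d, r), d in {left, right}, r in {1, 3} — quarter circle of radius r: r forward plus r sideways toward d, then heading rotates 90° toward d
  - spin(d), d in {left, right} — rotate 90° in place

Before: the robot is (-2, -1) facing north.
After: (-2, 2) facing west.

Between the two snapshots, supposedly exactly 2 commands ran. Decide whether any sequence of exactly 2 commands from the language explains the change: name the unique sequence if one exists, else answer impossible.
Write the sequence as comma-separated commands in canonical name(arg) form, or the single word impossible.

straight(3), spin(left)

key: cell and facing (now W) both changed — the 2 commands mix motion and turning
from: (-2, -1) facing north
t=1 straight(3) ⇒ (-2, 2) facing north
t=2 spin(left) ⇒ (-2, 2) facing west
no other 2-command option fits: unique.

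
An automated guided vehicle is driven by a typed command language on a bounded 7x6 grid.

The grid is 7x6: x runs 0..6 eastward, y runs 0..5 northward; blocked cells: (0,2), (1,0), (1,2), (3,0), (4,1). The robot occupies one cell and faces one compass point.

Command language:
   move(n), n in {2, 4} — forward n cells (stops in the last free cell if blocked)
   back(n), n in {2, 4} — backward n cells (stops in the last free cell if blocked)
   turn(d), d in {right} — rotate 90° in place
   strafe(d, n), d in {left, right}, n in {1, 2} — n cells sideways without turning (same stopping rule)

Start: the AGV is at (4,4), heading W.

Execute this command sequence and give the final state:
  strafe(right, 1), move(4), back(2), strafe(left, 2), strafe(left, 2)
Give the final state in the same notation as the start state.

at (2,1), heading W

t0: at (4,4), heading W
[1] after strafe(right, 1): at (4,5), heading W
[2] after move(4): at (0,5), heading W
[3] after back(2): at (2,5), heading W
[4] after strafe(left, 2): at (2,3), heading W
[5] after strafe(left, 2): at (2,1), heading W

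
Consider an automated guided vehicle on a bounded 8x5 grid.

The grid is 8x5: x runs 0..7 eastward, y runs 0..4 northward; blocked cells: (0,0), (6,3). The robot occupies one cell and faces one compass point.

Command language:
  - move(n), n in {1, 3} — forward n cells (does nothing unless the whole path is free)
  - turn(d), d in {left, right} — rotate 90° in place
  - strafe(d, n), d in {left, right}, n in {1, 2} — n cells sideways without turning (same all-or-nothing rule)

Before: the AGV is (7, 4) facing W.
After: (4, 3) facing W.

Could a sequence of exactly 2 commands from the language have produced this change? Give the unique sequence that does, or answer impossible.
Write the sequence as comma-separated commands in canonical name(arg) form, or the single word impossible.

key: heading stays W — no command in the sequence turns
initial: (7, 4) facing W
step 1 (move(3)): (4, 4) facing W
step 2 (strafe(left, 1)): (4, 3) facing W
all 64 alternatives checked — unique.

move(3), strafe(left, 1)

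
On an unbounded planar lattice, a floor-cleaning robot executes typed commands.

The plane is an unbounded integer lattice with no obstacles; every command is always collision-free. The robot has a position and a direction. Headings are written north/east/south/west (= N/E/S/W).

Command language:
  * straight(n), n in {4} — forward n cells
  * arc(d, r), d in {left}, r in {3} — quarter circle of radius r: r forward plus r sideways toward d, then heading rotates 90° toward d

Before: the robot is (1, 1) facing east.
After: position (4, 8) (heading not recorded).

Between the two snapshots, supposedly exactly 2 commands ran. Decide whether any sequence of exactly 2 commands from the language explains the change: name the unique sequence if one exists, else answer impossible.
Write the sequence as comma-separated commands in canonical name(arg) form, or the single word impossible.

key: running straight(4) before arc(left, 3) would end elsewhere — order is forced
initial: (1, 1) facing east
[1] after arc(left, 3): (4, 4) facing north
[2] after straight(4): (4, 8) facing north
no other 2-command option fits: unique.

arc(left, 3), straight(4)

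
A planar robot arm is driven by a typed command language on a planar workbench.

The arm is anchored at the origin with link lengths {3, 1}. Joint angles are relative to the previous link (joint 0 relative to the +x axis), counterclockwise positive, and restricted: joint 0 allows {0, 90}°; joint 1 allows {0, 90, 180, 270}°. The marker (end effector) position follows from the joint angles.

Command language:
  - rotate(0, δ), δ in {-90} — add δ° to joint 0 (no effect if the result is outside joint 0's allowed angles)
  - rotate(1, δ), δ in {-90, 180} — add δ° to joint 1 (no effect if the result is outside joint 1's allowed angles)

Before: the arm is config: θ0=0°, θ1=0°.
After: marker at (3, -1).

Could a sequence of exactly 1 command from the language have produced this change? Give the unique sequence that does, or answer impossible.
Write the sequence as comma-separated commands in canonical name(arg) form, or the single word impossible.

rotate(1, -90)

t0: config: θ0=0°, θ1=0°
step 1 (rotate(1, -90)): config: θ0=0°, θ1=270°
no rival 1-sequence matches.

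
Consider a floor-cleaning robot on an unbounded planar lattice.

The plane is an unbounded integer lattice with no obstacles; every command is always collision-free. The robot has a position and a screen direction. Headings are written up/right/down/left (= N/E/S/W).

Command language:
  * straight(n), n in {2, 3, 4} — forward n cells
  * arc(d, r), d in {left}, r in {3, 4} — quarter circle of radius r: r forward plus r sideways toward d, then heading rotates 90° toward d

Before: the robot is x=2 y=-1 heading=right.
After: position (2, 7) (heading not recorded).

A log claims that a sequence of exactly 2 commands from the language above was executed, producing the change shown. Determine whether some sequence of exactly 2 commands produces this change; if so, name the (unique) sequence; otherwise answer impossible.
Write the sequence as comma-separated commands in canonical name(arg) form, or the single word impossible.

arc(left, 4), arc(left, 4)

t0: x=2 y=-1 heading=right
t=1 arc(left, 4) ⇒ x=6 y=3 heading=up
t=2 arc(left, 4) ⇒ x=2 y=7 heading=left
uniquely the one of 25 2-step routes that fits.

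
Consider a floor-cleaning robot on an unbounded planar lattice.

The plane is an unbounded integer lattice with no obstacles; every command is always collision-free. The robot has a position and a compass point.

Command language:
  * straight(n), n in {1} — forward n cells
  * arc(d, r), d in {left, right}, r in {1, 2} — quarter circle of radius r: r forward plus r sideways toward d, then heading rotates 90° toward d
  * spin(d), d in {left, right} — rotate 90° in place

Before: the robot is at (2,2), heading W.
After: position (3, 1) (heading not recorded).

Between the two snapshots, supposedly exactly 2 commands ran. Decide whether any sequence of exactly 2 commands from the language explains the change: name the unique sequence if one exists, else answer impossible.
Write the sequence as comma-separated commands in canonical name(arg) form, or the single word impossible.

key: order matters: swapping spin(left) and arc(left, 1) lands elsewhere
t0: at (2,2), heading W
[1] after spin(left): at (2,2), heading S
[2] after arc(left, 1): at (3,1), heading E
uniquely the one of 49 2-step routes that fits.

spin(left), arc(left, 1)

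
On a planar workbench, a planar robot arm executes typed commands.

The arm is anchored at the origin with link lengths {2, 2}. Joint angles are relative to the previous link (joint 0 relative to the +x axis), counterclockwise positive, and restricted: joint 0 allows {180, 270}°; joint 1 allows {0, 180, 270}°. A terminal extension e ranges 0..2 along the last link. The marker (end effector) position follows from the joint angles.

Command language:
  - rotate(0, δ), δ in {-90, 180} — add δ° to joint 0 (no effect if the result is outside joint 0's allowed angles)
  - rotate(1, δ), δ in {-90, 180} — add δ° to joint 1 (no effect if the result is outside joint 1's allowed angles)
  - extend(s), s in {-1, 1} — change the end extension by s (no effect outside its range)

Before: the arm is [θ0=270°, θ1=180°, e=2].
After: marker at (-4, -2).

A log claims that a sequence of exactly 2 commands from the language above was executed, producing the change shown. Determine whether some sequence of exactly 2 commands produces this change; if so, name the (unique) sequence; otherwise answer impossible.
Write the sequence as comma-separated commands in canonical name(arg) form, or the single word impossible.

rotate(1, 180), rotate(1, -90)

key: running rotate(1, -90) before rotate(1, 180) would end elsewhere — order is forced
start: [θ0=270°, θ1=180°, e=2]
step 1 (rotate(1, 180)): [θ0=270°, θ1=0°, e=2]
step 2 (rotate(1, -90)): [θ0=270°, θ1=270°, e=2]
no rival 2-sequence matches.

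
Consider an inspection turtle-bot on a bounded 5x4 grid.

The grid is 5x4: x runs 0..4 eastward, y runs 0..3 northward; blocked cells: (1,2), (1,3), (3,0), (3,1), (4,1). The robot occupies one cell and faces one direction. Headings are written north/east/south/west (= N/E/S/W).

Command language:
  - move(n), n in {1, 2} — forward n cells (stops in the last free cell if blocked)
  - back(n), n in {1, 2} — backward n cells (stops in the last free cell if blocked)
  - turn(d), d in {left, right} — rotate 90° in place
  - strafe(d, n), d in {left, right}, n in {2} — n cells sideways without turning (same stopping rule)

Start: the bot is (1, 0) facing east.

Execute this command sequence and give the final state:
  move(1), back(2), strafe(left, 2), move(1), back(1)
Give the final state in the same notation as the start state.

begin: (1, 0) facing east
[1] after move(1): (2, 0) facing east
[2] after back(2): (0, 0) facing east
[3] after strafe(left, 2): (0, 2) facing east
[4] after move(1): (0, 2) facing east
[5] after back(1): (0, 2) facing east

(0, 2) facing east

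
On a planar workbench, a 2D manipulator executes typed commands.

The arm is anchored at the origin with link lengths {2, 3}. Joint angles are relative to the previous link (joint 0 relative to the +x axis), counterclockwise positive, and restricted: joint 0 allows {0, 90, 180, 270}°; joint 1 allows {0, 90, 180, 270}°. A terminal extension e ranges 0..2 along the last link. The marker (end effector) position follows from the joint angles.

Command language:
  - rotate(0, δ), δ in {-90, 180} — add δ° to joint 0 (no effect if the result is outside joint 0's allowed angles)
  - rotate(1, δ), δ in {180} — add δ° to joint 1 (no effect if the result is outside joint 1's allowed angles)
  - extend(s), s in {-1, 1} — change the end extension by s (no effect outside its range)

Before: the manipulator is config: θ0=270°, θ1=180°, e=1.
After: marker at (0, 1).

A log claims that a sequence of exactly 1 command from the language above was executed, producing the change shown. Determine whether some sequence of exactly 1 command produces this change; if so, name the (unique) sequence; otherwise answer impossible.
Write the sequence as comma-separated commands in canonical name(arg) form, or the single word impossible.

extend(-1)

from: config: θ0=270°, θ1=180°, e=1
[1] after extend(-1): config: θ0=270°, θ1=180°, e=0
no rival 1-sequence matches.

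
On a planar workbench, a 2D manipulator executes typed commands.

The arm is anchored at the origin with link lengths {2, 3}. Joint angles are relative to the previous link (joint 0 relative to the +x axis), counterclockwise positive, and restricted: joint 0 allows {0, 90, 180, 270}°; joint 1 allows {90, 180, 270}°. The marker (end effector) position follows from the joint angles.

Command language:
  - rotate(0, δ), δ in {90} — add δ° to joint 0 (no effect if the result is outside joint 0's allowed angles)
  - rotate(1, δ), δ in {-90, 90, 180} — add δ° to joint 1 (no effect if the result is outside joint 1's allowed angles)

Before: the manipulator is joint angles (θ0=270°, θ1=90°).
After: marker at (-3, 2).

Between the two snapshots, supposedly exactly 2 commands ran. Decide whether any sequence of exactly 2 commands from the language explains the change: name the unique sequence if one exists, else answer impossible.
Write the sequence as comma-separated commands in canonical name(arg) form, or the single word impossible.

start: joint angles (θ0=270°, θ1=90°)
step 1 (rotate(0, 90)): joint angles (θ0=0°, θ1=90°)
step 2 (rotate(0, 90)): joint angles (θ0=90°, θ1=90°)
all 16 alternatives checked — unique.

rotate(0, 90), rotate(0, 90)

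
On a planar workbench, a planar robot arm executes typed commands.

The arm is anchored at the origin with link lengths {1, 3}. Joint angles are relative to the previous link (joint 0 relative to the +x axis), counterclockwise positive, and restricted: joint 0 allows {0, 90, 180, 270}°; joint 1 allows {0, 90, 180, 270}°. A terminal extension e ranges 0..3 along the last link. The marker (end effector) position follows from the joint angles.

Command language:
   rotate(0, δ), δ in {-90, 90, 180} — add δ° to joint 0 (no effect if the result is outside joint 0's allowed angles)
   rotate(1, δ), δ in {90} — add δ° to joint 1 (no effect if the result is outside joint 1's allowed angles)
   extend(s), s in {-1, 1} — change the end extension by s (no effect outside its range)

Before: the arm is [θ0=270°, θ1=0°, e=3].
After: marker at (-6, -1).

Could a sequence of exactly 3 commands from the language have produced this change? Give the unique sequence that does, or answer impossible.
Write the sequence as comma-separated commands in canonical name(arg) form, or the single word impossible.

t0: [θ0=270°, θ1=0°, e=3]
step 1 (rotate(1, 90)): [θ0=270°, θ1=90°, e=3]
step 2 (rotate(1, 90)): [θ0=270°, θ1=180°, e=3]
step 3 (rotate(1, 90)): [θ0=270°, θ1=270°, e=3]
no other 3-command option fits: unique.

rotate(1, 90), rotate(1, 90), rotate(1, 90)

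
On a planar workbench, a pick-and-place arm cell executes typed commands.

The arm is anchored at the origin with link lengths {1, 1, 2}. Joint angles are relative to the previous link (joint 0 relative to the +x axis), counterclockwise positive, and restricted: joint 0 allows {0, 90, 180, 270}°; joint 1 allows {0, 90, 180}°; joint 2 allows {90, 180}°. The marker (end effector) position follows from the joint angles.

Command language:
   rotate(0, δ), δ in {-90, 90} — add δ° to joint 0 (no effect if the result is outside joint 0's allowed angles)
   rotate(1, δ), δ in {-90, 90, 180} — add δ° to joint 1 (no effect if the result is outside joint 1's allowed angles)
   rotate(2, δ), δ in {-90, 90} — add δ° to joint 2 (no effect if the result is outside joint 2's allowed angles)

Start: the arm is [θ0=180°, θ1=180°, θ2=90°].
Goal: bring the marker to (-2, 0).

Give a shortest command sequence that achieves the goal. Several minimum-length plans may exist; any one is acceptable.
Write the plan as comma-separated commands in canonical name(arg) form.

from: [θ0=180°, θ1=180°, θ2=90°]
[1] after rotate(0, 90): [θ0=270°, θ1=180°, θ2=90°]
minimal: 1 command(s), checked below 1.

rotate(0, 90)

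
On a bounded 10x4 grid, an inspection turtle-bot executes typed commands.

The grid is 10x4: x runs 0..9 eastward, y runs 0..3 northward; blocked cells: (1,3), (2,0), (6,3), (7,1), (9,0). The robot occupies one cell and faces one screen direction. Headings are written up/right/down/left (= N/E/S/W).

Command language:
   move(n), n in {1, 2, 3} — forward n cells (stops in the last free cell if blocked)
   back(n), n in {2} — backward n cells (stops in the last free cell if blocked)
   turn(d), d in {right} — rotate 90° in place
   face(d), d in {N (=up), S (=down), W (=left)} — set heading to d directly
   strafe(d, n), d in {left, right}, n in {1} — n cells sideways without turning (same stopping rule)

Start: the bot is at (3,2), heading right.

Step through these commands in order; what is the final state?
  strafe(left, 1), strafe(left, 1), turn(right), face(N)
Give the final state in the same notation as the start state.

at (3,3), heading up

initial: at (3,2), heading right
step 1 (strafe(left, 1)): at (3,3), heading right
step 2 (strafe(left, 1)): at (3,3), heading right
step 3 (turn(right)): at (3,3), heading down
step 4 (face(N)): at (3,3), heading up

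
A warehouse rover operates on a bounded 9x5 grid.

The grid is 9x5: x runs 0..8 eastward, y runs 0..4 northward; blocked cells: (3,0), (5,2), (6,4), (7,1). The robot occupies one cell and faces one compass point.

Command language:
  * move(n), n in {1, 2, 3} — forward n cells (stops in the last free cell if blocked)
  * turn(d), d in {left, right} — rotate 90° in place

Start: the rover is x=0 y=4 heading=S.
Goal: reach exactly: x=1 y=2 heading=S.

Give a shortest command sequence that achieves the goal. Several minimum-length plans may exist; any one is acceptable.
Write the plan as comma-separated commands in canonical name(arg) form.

t0: x=0 y=4 heading=S
[1] after turn(left): x=0 y=4 heading=E
[2] after move(1): x=1 y=4 heading=E
[3] after turn(right): x=1 y=4 heading=S
[4] after move(2): x=1 y=2 heading=S
shorter routes all fall short; 4 is best.

turn(left), move(1), turn(right), move(2)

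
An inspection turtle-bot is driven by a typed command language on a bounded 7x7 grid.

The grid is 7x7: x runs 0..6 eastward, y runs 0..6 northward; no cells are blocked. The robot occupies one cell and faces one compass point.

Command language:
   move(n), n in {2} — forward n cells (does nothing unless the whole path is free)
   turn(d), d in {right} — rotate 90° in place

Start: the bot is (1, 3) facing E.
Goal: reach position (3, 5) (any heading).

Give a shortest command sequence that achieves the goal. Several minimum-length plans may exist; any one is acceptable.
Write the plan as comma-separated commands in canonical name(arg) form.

t0: (1, 3) facing E
1. move(2) → (3, 3) facing E
2. turn(right) → (3, 3) facing S
3. turn(right) → (3, 3) facing W
4. turn(right) → (3, 3) facing N
5. move(2) → (3, 5) facing N
shorter routes all fall short; 5 is best.

move(2), turn(right), turn(right), turn(right), move(2)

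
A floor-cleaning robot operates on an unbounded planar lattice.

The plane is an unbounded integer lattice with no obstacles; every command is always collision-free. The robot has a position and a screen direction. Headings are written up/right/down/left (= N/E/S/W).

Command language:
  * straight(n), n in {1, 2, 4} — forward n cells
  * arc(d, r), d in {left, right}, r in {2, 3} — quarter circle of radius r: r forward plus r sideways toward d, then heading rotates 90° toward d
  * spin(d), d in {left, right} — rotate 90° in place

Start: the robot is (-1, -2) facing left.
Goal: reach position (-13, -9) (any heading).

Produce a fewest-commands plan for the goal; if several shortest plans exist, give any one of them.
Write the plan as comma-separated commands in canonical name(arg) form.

straight(2), arc(left, 3), straight(1), arc(right, 3), straight(4)

initial: (-1, -2) facing left
t=1 straight(2) ⇒ (-3, -2) facing left
t=2 arc(left, 3) ⇒ (-6, -5) facing down
t=3 straight(1) ⇒ (-6, -6) facing down
t=4 arc(right, 3) ⇒ (-9, -9) facing left
t=5 straight(4) ⇒ (-13, -9) facing left
shorter routes all fall short; 5 is best.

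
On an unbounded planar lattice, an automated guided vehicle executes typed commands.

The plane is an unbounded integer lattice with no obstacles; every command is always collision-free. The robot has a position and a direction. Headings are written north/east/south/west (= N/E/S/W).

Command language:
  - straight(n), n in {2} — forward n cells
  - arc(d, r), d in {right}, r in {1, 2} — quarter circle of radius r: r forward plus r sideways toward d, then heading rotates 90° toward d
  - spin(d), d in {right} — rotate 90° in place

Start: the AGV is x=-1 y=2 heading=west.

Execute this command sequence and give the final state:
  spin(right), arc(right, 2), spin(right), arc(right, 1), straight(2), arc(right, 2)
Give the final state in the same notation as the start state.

x=-4 y=5 heading=north

begin: x=-1 y=2 heading=west
step 1 (spin(right)): x=-1 y=2 heading=north
step 2 (arc(right, 2)): x=1 y=4 heading=east
step 3 (spin(right)): x=1 y=4 heading=south
step 4 (arc(right, 1)): x=0 y=3 heading=west
step 5 (straight(2)): x=-2 y=3 heading=west
step 6 (arc(right, 2)): x=-4 y=5 heading=north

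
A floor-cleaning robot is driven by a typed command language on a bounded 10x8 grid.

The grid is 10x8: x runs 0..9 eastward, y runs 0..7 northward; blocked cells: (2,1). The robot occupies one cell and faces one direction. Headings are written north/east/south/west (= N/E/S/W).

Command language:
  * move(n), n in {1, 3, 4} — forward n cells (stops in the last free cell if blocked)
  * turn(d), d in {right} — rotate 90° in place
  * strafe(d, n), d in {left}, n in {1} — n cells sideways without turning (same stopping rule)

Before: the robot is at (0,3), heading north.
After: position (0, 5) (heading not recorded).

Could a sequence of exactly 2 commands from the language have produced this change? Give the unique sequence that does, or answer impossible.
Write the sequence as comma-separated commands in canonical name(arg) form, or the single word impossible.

from: at (0,3), heading north
step 1 (move(1)): at (0,4), heading north
step 2 (move(1)): at (0,5), heading north
no rival 2-sequence matches.

move(1), move(1)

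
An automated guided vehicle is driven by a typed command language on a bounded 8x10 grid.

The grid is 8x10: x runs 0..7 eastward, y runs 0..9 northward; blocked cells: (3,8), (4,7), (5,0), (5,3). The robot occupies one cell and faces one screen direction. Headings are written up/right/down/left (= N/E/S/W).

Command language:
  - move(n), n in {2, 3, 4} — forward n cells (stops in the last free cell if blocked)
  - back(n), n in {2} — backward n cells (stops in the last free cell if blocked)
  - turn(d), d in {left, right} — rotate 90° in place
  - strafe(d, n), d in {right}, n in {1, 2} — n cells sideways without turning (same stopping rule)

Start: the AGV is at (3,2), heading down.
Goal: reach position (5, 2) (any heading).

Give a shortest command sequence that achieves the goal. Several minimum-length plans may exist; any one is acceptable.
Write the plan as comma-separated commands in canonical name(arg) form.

turn(left), move(2)

initial: at (3,2), heading down
1. turn(left) → at (3,2), heading right
2. move(2) → at (5,2), heading right
shorter routes all fall short; 2 is best.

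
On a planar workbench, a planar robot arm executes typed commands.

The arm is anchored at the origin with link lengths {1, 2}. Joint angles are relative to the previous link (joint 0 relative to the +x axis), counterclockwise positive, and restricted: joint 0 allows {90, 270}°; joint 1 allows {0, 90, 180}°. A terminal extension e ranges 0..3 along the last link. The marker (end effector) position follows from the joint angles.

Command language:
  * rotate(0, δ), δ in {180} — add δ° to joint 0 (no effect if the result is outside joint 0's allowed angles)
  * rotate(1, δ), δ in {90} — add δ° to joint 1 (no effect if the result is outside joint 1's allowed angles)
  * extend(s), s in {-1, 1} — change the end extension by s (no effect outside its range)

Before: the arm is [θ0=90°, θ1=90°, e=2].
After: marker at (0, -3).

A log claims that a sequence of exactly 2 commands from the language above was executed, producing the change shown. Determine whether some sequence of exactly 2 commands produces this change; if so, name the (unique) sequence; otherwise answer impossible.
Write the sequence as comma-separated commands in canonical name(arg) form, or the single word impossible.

begin: [θ0=90°, θ1=90°, e=2]
[1] after rotate(1, 90): [θ0=90°, θ1=180°, e=2]
[2] after rotate(1, 90): [θ0=90°, θ1=180°, e=2]
no other 2-command option fits: unique.

rotate(1, 90), rotate(1, 90)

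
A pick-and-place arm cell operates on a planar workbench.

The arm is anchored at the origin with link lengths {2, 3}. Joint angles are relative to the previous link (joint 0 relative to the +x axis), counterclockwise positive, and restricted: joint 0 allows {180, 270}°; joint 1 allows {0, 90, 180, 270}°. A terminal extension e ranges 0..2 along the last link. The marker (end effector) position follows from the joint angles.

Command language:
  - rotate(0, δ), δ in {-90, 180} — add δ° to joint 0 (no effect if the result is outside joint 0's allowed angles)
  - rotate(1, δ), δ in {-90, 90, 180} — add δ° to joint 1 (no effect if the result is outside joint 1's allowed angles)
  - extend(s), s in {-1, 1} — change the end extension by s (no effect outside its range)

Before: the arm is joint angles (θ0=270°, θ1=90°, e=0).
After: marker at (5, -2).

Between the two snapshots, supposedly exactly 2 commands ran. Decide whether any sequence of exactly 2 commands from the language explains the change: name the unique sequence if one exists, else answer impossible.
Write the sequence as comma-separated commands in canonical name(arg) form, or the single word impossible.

extend(1), extend(1)

from: joint angles (θ0=270°, θ1=90°, e=0)
[1] after extend(1): joint angles (θ0=270°, θ1=90°, e=1)
[2] after extend(1): joint angles (θ0=270°, θ1=90°, e=2)
no rival 2-sequence matches.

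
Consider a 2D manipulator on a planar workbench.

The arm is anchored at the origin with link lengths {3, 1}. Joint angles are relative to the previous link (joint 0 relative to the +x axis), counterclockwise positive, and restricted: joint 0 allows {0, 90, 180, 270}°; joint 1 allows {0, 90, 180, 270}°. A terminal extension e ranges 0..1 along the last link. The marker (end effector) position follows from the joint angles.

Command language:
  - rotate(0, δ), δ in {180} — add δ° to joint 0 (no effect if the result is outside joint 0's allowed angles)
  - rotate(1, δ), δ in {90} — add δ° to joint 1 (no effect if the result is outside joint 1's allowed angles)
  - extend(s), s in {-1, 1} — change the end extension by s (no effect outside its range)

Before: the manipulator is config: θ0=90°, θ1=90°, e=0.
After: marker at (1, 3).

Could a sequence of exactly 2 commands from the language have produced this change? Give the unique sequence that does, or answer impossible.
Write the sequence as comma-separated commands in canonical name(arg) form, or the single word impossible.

initial: config: θ0=90°, θ1=90°, e=0
[1] after rotate(1, 90): config: θ0=90°, θ1=180°, e=0
[2] after rotate(1, 90): config: θ0=90°, θ1=270°, e=0
uniquely the one of 16 2-step routes that fits.

rotate(1, 90), rotate(1, 90)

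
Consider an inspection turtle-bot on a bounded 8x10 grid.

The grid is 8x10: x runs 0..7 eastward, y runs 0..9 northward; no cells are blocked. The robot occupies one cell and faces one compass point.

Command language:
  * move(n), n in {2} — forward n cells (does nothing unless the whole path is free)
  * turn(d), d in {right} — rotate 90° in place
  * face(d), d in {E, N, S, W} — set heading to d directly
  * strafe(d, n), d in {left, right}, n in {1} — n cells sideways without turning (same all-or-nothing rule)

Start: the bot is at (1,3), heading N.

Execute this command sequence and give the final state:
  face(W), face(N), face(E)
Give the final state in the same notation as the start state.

at (1,3), heading E

from: at (1,3), heading N
1. face(W) → at (1,3), heading W
2. face(N) → at (1,3), heading N
3. face(E) → at (1,3), heading E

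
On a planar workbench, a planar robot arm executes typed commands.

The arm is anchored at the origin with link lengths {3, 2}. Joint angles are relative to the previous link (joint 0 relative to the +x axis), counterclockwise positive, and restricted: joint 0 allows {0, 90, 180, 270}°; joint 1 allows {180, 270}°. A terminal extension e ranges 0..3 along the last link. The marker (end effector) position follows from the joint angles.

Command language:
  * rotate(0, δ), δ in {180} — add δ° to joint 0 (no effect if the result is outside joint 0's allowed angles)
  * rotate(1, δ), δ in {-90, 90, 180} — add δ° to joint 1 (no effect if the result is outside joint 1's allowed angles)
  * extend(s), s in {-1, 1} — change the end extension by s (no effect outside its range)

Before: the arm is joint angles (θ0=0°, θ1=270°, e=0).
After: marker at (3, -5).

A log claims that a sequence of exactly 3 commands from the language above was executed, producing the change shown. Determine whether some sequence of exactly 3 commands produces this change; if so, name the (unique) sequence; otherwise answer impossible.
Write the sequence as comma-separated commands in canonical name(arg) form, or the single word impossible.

start: joint angles (θ0=0°, θ1=270°, e=0)
[1] after extend(1): joint angles (θ0=0°, θ1=270°, e=1)
[2] after extend(1): joint angles (θ0=0°, θ1=270°, e=2)
[3] after extend(1): joint angles (θ0=0°, θ1=270°, e=3)
no rival 3-sequence matches.

extend(1), extend(1), extend(1)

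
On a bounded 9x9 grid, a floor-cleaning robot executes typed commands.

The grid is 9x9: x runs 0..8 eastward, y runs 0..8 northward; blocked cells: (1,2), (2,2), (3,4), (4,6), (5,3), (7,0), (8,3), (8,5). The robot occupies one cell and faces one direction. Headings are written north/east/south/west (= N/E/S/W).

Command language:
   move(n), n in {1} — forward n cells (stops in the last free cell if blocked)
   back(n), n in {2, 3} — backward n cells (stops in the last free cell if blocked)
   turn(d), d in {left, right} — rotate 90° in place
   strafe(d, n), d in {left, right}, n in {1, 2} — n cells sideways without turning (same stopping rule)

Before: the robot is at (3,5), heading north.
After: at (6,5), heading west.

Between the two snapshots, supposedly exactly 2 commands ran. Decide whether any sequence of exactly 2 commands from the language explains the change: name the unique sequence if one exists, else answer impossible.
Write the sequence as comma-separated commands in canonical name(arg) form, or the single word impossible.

turn(left), back(3)

key: running back(3) before turn(left) would end elsewhere — order is forced
initial: at (3,5), heading north
1. turn(left) → at (3,5), heading west
2. back(3) → at (6,5), heading west
no other 2-command option fits: unique.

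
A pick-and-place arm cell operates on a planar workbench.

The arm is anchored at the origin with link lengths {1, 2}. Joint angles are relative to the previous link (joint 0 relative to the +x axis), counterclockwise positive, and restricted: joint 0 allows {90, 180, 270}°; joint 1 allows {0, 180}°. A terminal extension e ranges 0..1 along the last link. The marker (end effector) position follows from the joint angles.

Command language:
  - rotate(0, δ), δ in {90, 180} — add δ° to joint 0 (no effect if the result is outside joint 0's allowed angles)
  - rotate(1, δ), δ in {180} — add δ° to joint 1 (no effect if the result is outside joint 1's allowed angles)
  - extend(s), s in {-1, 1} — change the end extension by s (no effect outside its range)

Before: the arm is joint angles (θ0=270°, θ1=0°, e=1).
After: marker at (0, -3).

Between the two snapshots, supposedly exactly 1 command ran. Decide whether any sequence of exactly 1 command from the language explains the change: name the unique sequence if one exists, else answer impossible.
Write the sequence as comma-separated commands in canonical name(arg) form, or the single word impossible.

extend(-1)

start: joint angles (θ0=270°, θ1=0°, e=1)
[1] after extend(-1): joint angles (θ0=270°, θ1=0°, e=0)
all 5 alternatives checked — unique.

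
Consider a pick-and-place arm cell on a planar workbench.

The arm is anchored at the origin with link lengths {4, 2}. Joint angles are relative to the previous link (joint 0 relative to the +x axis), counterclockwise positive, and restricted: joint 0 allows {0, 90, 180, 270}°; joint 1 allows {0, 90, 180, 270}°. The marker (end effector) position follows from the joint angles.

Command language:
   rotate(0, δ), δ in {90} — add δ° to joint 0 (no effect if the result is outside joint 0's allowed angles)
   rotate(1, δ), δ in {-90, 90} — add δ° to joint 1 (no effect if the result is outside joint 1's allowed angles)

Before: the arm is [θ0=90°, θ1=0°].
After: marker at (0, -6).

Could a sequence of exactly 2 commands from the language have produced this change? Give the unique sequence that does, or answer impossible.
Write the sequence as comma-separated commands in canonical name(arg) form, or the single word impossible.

rotate(0, 90), rotate(0, 90)

begin: [θ0=90°, θ1=0°]
[1] after rotate(0, 90): [θ0=180°, θ1=0°]
[2] after rotate(0, 90): [θ0=270°, θ1=0°]
all 9 alternatives checked — unique.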